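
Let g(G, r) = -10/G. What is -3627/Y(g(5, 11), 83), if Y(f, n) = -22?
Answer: 3627/22 ≈ 164.86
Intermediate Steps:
-3627/Y(g(5, 11), 83) = -3627/(-22) = -3627*(-1/22) = 3627/22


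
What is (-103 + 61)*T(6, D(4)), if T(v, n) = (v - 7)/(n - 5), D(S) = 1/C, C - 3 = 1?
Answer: -168/19 ≈ -8.8421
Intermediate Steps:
C = 4 (C = 3 + 1 = 4)
D(S) = ¼ (D(S) = 1/4 = 1*(¼) = ¼)
T(v, n) = (-7 + v)/(-5 + n)
(-103 + 61)*T(6, D(4)) = (-103 + 61)*((-7 + 6)/(-5 + ¼)) = -42*(-1)/(-19/4) = -(-168)*(-1)/19 = -42*4/19 = -168/19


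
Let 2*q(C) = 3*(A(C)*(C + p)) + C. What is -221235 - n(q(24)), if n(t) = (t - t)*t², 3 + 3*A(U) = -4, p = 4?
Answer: -221235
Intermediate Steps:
A(U) = -7/3 (A(U) = -1 + (⅓)*(-4) = -1 - 4/3 = -7/3)
q(C) = -14 - 3*C (q(C) = (3*(-7*(C + 4)/3) + C)/2 = (3*(-7*(4 + C)/3) + C)/2 = (3*(-28/3 - 7*C/3) + C)/2 = ((-28 - 7*C) + C)/2 = (-28 - 6*C)/2 = -14 - 3*C)
n(t) = 0 (n(t) = 0*t² = 0)
-221235 - n(q(24)) = -221235 - 1*0 = -221235 + 0 = -221235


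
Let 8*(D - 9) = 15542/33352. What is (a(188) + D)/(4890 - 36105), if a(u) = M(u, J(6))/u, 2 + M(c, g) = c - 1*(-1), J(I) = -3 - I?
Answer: -4202243/13048236256 ≈ -0.00032205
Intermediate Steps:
D = 1208443/133408 (D = 9 + (15542/33352)/8 = 9 + (15542*(1/33352))/8 = 9 + (⅛)*(7771/16676) = 9 + 7771/133408 = 1208443/133408 ≈ 9.0582)
M(c, g) = -1 + c (M(c, g) = -2 + (c - 1*(-1)) = -2 + (c + 1) = -2 + (1 + c) = -1 + c)
a(u) = (-1 + u)/u
(a(188) + D)/(4890 - 36105) = ((-1 + 188)/188 + 1208443/133408)/(4890 - 36105) = ((1/188)*187 + 1208443/133408)/(-31215) = (187/188 + 1208443/133408)*(-1/31215) = (63033645/6270176)*(-1/31215) = -4202243/13048236256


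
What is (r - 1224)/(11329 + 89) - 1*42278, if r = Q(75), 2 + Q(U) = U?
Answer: -482731355/11418 ≈ -42278.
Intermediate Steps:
Q(U) = -2 + U
r = 73 (r = -2 + 75 = 73)
(r - 1224)/(11329 + 89) - 1*42278 = (73 - 1224)/(11329 + 89) - 1*42278 = -1151/11418 - 42278 = -482731355/11418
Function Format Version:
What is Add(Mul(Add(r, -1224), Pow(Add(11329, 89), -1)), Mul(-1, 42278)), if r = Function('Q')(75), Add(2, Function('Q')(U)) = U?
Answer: Rational(-482731355, 11418) ≈ -42278.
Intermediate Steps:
Function('Q')(U) = Add(-2, U)
r = 73 (r = Add(-2, 75) = 73)
Add(Mul(Add(r, -1224), Pow(Add(11329, 89), -1)), Mul(-1, 42278)) = Add(Mul(Add(73, -1224), Pow(Add(11329, 89), -1)), Mul(-1, 42278)) = Add(Mul(-1151, Pow(11418, -1)), -42278) = Add(Mul(-1151, Rational(1, 11418)), -42278) = Add(Rational(-1151, 11418), -42278) = Rational(-482731355, 11418)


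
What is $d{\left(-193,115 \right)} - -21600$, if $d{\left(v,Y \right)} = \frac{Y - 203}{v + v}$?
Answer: $\frac{4168844}{193} \approx 21600.0$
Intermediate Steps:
$d{\left(v,Y \right)} = \frac{-203 + Y}{2 v}$
$d{\left(-193,115 \right)} - -21600 = \frac{-203 + 115}{2 \left(-193\right)} - -21600 = \frac{1}{2} \left(- \frac{1}{193}\right) \left(-88\right) + 21600 = \frac{44}{193} + 21600 = \frac{4168844}{193}$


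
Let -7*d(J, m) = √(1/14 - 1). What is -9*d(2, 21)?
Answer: 9*I*√182/98 ≈ 1.2389*I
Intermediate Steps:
d(J, m) = -I*√182/98 (d(J, m) = -√(1/14 - 1)/7 = -I*√182/98)
-9*d(2, 21) = -(-9)*I*√182/98 = 9*I*√182/98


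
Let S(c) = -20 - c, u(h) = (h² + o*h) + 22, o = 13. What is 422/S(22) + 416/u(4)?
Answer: -1709/315 ≈ -5.4254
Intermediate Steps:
u(h) = 22 + h² + 13*h (u(h) = (h² + 13*h) + 22 = 22 + h² + 13*h)
422/S(22) + 416/u(4) = 422/(-20 - 1*22) + 416/(22 + 4² + 13*4) = 422/(-20 - 22) + 416/(22 + 16 + 52) = 422/(-42) + 416/90 = 422*(-1/42) + 416*(1/90) = -211/21 + 208/45 = -1709/315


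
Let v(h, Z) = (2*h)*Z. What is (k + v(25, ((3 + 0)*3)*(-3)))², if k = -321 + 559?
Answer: 1236544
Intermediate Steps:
k = 238
v(h, Z) = 2*Z*h
(k + v(25, ((3 + 0)*3)*(-3)))² = (238 + 2*(((3 + 0)*3)*(-3))*25)² = (238 + 2*((3*3)*(-3))*25)² = (238 + 2*(9*(-3))*25)² = (238 + 2*(-27)*25)² = (238 - 1350)² = (-1112)² = 1236544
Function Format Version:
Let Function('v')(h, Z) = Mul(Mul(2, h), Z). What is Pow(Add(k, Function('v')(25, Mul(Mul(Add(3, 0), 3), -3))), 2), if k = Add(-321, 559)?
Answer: 1236544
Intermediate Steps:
k = 238
Function('v')(h, Z) = Mul(2, Z, h)
Pow(Add(k, Function('v')(25, Mul(Mul(Add(3, 0), 3), -3))), 2) = Pow(Add(238, Mul(2, Mul(Mul(Add(3, 0), 3), -3), 25)), 2) = Pow(Add(238, Mul(2, Mul(Mul(3, 3), -3), 25)), 2) = Pow(Add(238, Mul(2, Mul(9, -3), 25)), 2) = Pow(Add(238, Mul(2, -27, 25)), 2) = Pow(Add(238, -1350), 2) = Pow(-1112, 2) = 1236544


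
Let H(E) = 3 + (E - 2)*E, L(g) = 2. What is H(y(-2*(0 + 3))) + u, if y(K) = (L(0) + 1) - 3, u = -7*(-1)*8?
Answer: 59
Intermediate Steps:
u = 56 (u = 7*8 = 56)
y(K) = 0 (y(K) = (2 + 1) - 3 = 3 - 3 = 0)
H(E) = 3 + E*(-2 + E) (H(E) = 3 + (-2 + E)*E = 3 + E*(-2 + E))
H(y(-2*(0 + 3))) + u = (3 + 0² - 2*0) + 56 = (3 + 0 + 0) + 56 = 3 + 56 = 59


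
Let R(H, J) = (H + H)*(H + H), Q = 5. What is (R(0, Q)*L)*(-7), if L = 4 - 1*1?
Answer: 0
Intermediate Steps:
L = 3 (L = 4 - 1 = 3)
R(H, J) = 4*H² (R(H, J) = (2*H)*(2*H) = 4*H²)
(R(0, Q)*L)*(-7) = ((4*0²)*3)*(-7) = ((4*0)*3)*(-7) = (0*3)*(-7) = 0*(-7) = 0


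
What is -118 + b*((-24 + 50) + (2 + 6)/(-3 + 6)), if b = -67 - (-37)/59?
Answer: -357662/177 ≈ -2020.7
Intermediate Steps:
b = -3916/59 (b = -67 - (-37)/59 = -67 - 1*(-37/59) = -67 + 37/59 = -3916/59 ≈ -66.373)
-118 + b*((-24 + 50) + (2 + 6)/(-3 + 6)) = -118 - 3916*((-24 + 50) + (2 + 6)/(-3 + 6))/59 = -118 - 3916*(26 + 8/3)/59 = -118 - 3916/59*86/3 = -118 - 336776/177 = -357662/177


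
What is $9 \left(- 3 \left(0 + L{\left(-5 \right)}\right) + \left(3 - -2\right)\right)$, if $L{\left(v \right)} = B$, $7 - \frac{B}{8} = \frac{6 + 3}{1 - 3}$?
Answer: $-2439$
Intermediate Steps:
$B = 92$ ($B = 56 - 8 \frac{6 + 3}{1 - 3} = 56 - 8 \frac{9}{-2} = 56 - 8 \cdot 9 \left(- \frac{1}{2}\right) = 56 - -36 = 56 + 36 = 92$)
$L{\left(v \right)} = 92$
$9 \left(- 3 \left(0 + L{\left(-5 \right)}\right) + \left(3 - -2\right)\right) = 9 \left(- 3 \left(0 + 92\right) + \left(3 - -2\right)\right) = 9 \left(\left(-3\right) 92 + \left(3 + 2\right)\right) = 9 \left(-276 + 5\right) = 9 \left(-271\right) = -2439$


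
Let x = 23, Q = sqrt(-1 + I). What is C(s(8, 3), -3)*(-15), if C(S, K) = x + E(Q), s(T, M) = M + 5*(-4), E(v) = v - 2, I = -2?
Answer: -315 - 15*I*sqrt(3) ≈ -315.0 - 25.981*I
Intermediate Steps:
Q = I*sqrt(3) (Q = sqrt(-1 - 2) = sqrt(-3) = I*sqrt(3) ≈ 1.732*I)
E(v) = -2 + v
s(T, M) = -20 + M (s(T, M) = M - 20 = -20 + M)
C(S, K) = 21 + I*sqrt(3) (C(S, K) = 23 + (-2 + I*sqrt(3)) = 21 + I*sqrt(3))
C(s(8, 3), -3)*(-15) = (21 + I*sqrt(3))*(-15) = -315 - 15*I*sqrt(3)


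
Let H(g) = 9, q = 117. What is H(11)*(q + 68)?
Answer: 1665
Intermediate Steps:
H(11)*(q + 68) = 9*(117 + 68) = 9*185 = 1665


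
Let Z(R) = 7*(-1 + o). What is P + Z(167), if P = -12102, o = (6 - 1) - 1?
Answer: -12081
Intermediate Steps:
o = 4 (o = 5 - 1 = 4)
Z(R) = 21 (Z(R) = 7*(-1 + 4) = 7*3 = 21)
P + Z(167) = -12102 + 21 = -12081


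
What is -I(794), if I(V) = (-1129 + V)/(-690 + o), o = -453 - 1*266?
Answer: -335/1409 ≈ -0.23776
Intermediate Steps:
o = -719 (o = -453 - 266 = -719)
I(V) = 1129/1409 - V/1409 (I(V) = (-1129 + V)/(-690 - 719) = (-1129 + V)/(-1409) = (-1129 + V)*(-1/1409) = 1129/1409 - V/1409)
-I(794) = -(1129/1409 - 1/1409*794) = -(1129/1409 - 794/1409) = -1*335/1409 = -335/1409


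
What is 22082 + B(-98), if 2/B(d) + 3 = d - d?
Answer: 66244/3 ≈ 22081.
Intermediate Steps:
B(d) = -⅔ (B(d) = 2/(-3 + (d - d)) = 2/(-3 + 0) = 2/(-3) = 2*(-⅓) = -⅔)
22082 + B(-98) = 22082 - ⅔ = 66244/3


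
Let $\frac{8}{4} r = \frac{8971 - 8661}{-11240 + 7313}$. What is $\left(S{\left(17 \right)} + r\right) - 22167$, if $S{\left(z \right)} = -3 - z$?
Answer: $- \frac{87128504}{3927} \approx -22187.0$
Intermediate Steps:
$r = - \frac{155}{3927}$ ($r = \frac{\left(8971 - 8661\right) \frac{1}{-11240 + 7313}}{2} = \frac{310 \frac{1}{-3927}}{2} = \frac{310 \left(- \frac{1}{3927}\right)}{2} = \frac{1}{2} \left(- \frac{310}{3927}\right) = - \frac{155}{3927} \approx -0.03947$)
$\left(S{\left(17 \right)} + r\right) - 22167 = \left(\left(-3 - 17\right) - \frac{155}{3927}\right) - 22167 = \left(-20 - \frac{155}{3927}\right) - 22167 = - \frac{78695}{3927} - 22167 = - \frac{87128504}{3927}$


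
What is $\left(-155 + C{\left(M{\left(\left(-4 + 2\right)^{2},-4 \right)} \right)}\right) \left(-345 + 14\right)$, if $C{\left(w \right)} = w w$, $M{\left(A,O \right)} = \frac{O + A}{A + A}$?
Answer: $51305$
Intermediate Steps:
$M{\left(A,O \right)} = \frac{A + O}{2 A}$
$C{\left(w \right)} = w^{2}$
$\left(-155 + C{\left(M{\left(\left(-4 + 2\right)^{2},-4 \right)} \right)}\right) \left(-345 + 14\right) = \left(-155 + \left(\frac{\left(-4 + 2\right)^{2} - 4}{2 \left(-4 + 2\right)^{2}}\right)^{2}\right) \left(-345 + 14\right) = \left(-155 + \left(\frac{\left(-2\right)^{2} - 4}{2 \left(-2\right)^{2}}\right)^{2}\right) \left(-331\right) = \left(-155 + \left(\frac{4 - 4}{2 \cdot 4}\right)^{2}\right) \left(-331\right) = \left(-155 + \left(\frac{1}{2} \cdot \frac{1}{4} \cdot 0\right)^{2}\right) \left(-331\right) = \left(-155 + 0^{2}\right) \left(-331\right) = \left(-155 + 0\right) \left(-331\right) = \left(-155\right) \left(-331\right) = 51305$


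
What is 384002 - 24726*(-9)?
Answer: 606536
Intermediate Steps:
384002 - 24726*(-9) = 384002 - 1*(-222534) = 384002 + 222534 = 606536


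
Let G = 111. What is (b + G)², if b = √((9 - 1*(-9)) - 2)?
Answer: 13225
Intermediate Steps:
b = 4 (b = √((9 + 9) - 2) = √(18 - 2) = √16 = 4)
(b + G)² = (4 + 111)² = 115² = 13225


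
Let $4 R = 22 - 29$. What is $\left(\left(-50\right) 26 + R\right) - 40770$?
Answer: $- \frac{168287}{4} \approx -42072.0$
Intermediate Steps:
$R = - \frac{7}{4}$ ($R = \frac{22 - 29}{4} = \frac{1}{4} \left(-7\right) = - \frac{7}{4} \approx -1.75$)
$\left(\left(-50\right) 26 + R\right) - 40770 = \left(\left(-50\right) 26 - \frac{7}{4}\right) - 40770 = \left(-1300 - \frac{7}{4}\right) - 40770 = - \frac{5207}{4} - 40770 = - \frac{168287}{4}$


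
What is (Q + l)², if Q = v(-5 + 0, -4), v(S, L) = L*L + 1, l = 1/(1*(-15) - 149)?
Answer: 7767369/26896 ≈ 288.79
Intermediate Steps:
l = -1/164 (l = 1/(-15 - 149) = 1/(-164) = -1/164 ≈ -0.0060976)
v(S, L) = 1 + L² (v(S, L) = L² + 1 = 1 + L²)
Q = 17 (Q = 1 + (-4)² = 1 + 16 = 17)
(Q + l)² = (17 - 1/164)² = (2787/164)² = 7767369/26896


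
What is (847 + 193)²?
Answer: 1081600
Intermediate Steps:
(847 + 193)² = 1040² = 1081600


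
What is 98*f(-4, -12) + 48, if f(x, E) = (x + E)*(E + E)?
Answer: 37680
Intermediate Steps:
f(x, E) = 2*E*(E + x) (f(x, E) = (E + x)*(2*E) = 2*E*(E + x))
98*f(-4, -12) + 48 = 98*(2*(-12)*(-12 - 4)) + 48 = 98*(2*(-12)*(-16)) + 48 = 98*384 + 48 = 37632 + 48 = 37680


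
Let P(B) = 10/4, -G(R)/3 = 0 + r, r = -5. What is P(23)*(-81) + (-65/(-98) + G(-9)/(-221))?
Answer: -2186425/10829 ≈ -201.90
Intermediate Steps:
G(R) = 15 (G(R) = -3*(0 - 5) = -3*(-5) = 15)
P(B) = 5/2 (P(B) = 10*(¼) = 5/2)
P(23)*(-81) + (-65/(-98) + G(-9)/(-221)) = (5/2)*(-81) + (-65/(-98) + 15/(-221)) = -405/2 + (-65*(-1/98) + 15*(-1/221)) = -405/2 + (65/98 - 15/221) = -405/2 + 12895/21658 = -2186425/10829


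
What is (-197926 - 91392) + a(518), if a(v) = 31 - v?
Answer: -289805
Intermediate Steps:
(-197926 - 91392) + a(518) = (-197926 - 91392) + (31 - 1*518) = -289318 + (31 - 518) = -289318 - 487 = -289805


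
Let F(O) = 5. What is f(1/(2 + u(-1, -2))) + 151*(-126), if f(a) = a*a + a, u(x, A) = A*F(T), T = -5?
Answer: -1217671/64 ≈ -19026.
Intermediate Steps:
u(x, A) = 5*A (u(x, A) = A*5 = 5*A)
f(a) = a + a² (f(a) = a² + a = a + a²)
f(1/(2 + u(-1, -2))) + 151*(-126) = (1 + 1/(2 + 5*(-2)))/(2 + 5*(-2)) + 151*(-126) = (1 + 1/(2 - 10))/(2 - 10) - 19026 = (1 + 1/(-8))/(-8) - 19026 = -(1 - ⅛)/8 - 19026 = -⅛*7/8 - 19026 = -7/64 - 19026 = -1217671/64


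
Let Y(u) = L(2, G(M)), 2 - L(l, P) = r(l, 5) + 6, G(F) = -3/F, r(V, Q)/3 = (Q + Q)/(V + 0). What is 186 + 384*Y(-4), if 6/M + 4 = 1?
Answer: -7110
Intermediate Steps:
M = -2 (M = 6/(-4 + 1) = 6/(-3) = 6*(-⅓) = -2)
r(V, Q) = 6*Q/V (r(V, Q) = 3*((Q + Q)/(V + 0)) = 3*((2*Q)/V) = 3*(2*Q/V) = 6*Q/V)
L(l, P) = -4 - 30/l (L(l, P) = 2 - (6*5/l + 6) = 2 - (30/l + 6) = 2 - (6 + 30/l) = 2 + (-6 - 30/l) = -4 - 30/l)
Y(u) = -19 (Y(u) = -4 - 30/2 = -4 - 30*½ = -4 - 15 = -19)
186 + 384*Y(-4) = 186 + 384*(-19) = 186 - 7296 = -7110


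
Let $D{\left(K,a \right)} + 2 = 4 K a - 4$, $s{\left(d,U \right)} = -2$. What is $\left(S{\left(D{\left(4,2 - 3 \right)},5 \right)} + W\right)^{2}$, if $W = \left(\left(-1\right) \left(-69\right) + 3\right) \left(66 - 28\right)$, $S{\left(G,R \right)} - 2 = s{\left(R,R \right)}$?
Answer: $7485696$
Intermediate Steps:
$D{\left(K,a \right)} = -6 + 4 K a$ ($D{\left(K,a \right)} = -2 + \left(4 K a - 4\right) = -2 + \left(-4 + 4 K a\right) = -6 + 4 K a$)
$S{\left(G,R \right)} = 0$ ($S{\left(G,R \right)} = 2 - 2 = 0$)
$W = 2736$ ($W = \left(69 + 3\right) 38 = 72 \cdot 38 = 2736$)
$\left(S{\left(D{\left(4,2 - 3 \right)},5 \right)} + W\right)^{2} = \left(0 + 2736\right)^{2} = 2736^{2} = 7485696$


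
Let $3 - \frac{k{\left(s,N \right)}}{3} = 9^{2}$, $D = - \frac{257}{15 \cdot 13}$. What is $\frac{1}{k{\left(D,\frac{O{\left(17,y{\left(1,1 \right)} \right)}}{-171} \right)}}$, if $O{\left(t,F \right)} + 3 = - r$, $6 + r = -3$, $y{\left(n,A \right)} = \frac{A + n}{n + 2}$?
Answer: $- \frac{1}{234} \approx -0.0042735$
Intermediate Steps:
$y{\left(n,A \right)} = \frac{A + n}{2 + n}$
$r = -9$ ($r = -6 - 3 = -9$)
$O{\left(t,F \right)} = 6$ ($O{\left(t,F \right)} = -3 - -9 = -3 + 9 = 6$)
$D = - \frac{257}{195} \approx -1.3179$
$k{\left(s,N \right)} = -234$ ($k{\left(s,N \right)} = 9 - 3 \cdot 9^{2} = 9 - 243 = -234$)
$\frac{1}{k{\left(D,\frac{O{\left(17,y{\left(1,1 \right)} \right)}}{-171} \right)}} = \frac{1}{-234} = - \frac{1}{234}$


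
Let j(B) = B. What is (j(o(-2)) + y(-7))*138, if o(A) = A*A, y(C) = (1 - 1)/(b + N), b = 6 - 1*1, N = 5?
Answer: 552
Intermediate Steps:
b = 5 (b = 6 - 1 = 5)
y(C) = 0 (y(C) = (1 - 1)/(5 + 5) = 0/10 = 0*(⅒) = 0)
o(A) = A²
(j(o(-2)) + y(-7))*138 = ((-2)² + 0)*138 = (4 + 0)*138 = 4*138 = 552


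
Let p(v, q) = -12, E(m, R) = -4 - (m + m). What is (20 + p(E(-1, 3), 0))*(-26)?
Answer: -208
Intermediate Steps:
E(m, R) = -4 - 2*m
(20 + p(E(-1, 3), 0))*(-26) = (20 - 12)*(-26) = 8*(-26) = -208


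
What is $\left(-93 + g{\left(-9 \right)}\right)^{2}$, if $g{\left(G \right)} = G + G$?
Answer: $12321$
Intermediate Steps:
$g{\left(G \right)} = 2 G$
$\left(-93 + g{\left(-9 \right)}\right)^{2} = \left(-93 + 2 \left(-9\right)\right)^{2} = \left(-93 - 18\right)^{2} = \left(-111\right)^{2} = 12321$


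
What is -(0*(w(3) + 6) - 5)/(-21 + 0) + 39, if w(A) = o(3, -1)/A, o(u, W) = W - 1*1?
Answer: 814/21 ≈ 38.762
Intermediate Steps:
o(u, W) = -1 + W (o(u, W) = W - 1 = -1 + W)
w(A) = -2/A (w(A) = (-1 - 1)/A = -2/A)
-(0*(w(3) + 6) - 5)/(-21 + 0) + 39 = -(0*(-2/3 + 6) - 5)/(-21 + 0) + 39 = -(0*(-2*1/3 + 6) - 5)/(-21) + 39 = -(0*(-2/3 + 6) - 5)*(-1)/21 + 39 = -(0*(16/3) - 5)*(-1)/21 + 39 = -(0 - 5)*(-1)/21 + 39 = -(-5)*(-1)/21 + 39 = -1*5/21 + 39 = -5/21 + 39 = 814/21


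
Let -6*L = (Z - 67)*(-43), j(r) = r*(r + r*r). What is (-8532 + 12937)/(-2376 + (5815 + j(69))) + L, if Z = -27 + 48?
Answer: -332991986/1010127 ≈ -329.65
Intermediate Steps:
Z = 21
j(r) = r*(r + r²)
L = -989/3 (L = -(21 - 67)*(-43)/6 = -(-23)*(-43)/3 = -⅙*1978 = -989/3 ≈ -329.67)
(-8532 + 12937)/(-2376 + (5815 + j(69))) + L = (-8532 + 12937)/(-2376 + (5815 + 69²*(1 + 69))) - 989/3 = 4405/(-2376 + (5815 + 4761*70)) - 989/3 = 4405/(-2376 + (5815 + 333270)) - 989/3 = 4405/(-2376 + 339085) - 989/3 = 4405/336709 - 989/3 = -332991986/1010127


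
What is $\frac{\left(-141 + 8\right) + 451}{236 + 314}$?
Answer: $\frac{159}{275} \approx 0.57818$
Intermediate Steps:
$\frac{\left(-141 + 8\right) + 451}{236 + 314} = \frac{-133 + 451}{550} = 318 \cdot \frac{1}{550} = \frac{159}{275}$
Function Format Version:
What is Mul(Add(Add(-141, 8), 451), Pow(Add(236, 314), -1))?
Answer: Rational(159, 275) ≈ 0.57818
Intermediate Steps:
Mul(Add(Add(-141, 8), 451), Pow(Add(236, 314), -1)) = Mul(Add(-133, 451), Pow(550, -1)) = Mul(318, Rational(1, 550)) = Rational(159, 275)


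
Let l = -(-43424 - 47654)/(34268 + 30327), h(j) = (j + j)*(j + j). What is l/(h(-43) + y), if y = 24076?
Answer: 45539/1016466920 ≈ 4.4801e-5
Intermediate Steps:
h(j) = 4*j**2 (h(j) = (2*j)*(2*j) = 4*j**2)
l = 91078/64595 (l = -(-91078)/64595 = -1*(-91078/64595) = 91078/64595 ≈ 1.4100)
l/(h(-43) + y) = 91078/(64595*(4*(-43)**2 + 24076)) = 91078/(64595*(4*1849 + 24076)) = 91078/(64595*(7396 + 24076)) = (91078/64595)/31472 = (91078/64595)*(1/31472) = 45539/1016466920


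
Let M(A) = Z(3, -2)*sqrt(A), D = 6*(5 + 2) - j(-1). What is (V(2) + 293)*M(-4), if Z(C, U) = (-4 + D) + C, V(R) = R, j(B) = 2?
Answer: 23010*I ≈ 23010.0*I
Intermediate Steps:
D = 40 (D = 6*(5 + 2) - 1*2 = 6*7 - 2 = 42 - 2 = 40)
Z(C, U) = 36 + C (Z(C, U) = (-4 + 40) + C = 36 + C)
M(A) = 39*sqrt(A) (M(A) = (36 + 3)*sqrt(A) = 39*sqrt(A))
(V(2) + 293)*M(-4) = (2 + 293)*(39*sqrt(-4)) = 295*(39*(2*I)) = 295*(78*I) = 23010*I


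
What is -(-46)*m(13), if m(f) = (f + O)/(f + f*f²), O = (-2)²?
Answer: 23/65 ≈ 0.35385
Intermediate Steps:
O = 4
m(f) = (4 + f)/(f + f³) (m(f) = (f + 4)/(f + f*f²) = (4 + f)/(f + f³))
-(-46)*m(13) = -(-46)*(4 + 13)/(13 + 13³) = -(-46)*17/(13 + 2197) = -(-46)*17/2210 = -(-46)*(1/2210)*17 = -(-46)/130 = -1*(-23/65) = 23/65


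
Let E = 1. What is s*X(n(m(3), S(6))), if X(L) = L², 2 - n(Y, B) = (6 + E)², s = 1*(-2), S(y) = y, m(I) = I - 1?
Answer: -4418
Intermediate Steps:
m(I) = -1 + I
s = -2
n(Y, B) = -47 (n(Y, B) = 2 - (6 + 1)² = 2 - 1*7² = 2 - 1*49 = 2 - 49 = -47)
s*X(n(m(3), S(6))) = -2*(-47)² = -2*2209 = -4418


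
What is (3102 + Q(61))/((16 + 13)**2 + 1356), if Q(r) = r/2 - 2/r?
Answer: 29397/20618 ≈ 1.4258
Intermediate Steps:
Q(r) = r/2 - 2/r (Q(r) = r*(1/2) - 2/r = r/2 - 2/r)
(3102 + Q(61))/((16 + 13)**2 + 1356) = (3102 + ((1/2)*61 - 2/61))/((16 + 13)**2 + 1356) = (3102 + (61/2 - 2*1/61))/(29**2 + 1356) = (3102 + (61/2 - 2/61))/(841 + 1356) = (3102 + 3717/122)/2197 = (382161/122)*(1/2197) = 29397/20618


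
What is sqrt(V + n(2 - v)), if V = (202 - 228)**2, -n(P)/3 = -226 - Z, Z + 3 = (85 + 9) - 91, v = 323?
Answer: sqrt(1354) ≈ 36.797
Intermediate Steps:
Z = 0 (Z = -3 + ((85 + 9) - 91) = -3 + (94 - 91) = -3 + 3 = 0)
n(P) = 678 (n(P) = -3*(-226 - 1*0) = -3*(-226 + 0) = -3*(-226) = 678)
V = 676 (V = (-26)**2 = 676)
sqrt(V + n(2 - v)) = sqrt(676 + 678) = sqrt(1354)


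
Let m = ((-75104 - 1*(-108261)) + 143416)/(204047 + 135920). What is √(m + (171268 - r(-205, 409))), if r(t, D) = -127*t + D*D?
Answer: I*√2548194037897181/339967 ≈ 148.48*I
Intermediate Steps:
r(t, D) = D² - 127*t (r(t, D) = -127*t + D² = D² - 127*t)
m = 176573/339967 (m = ((-75104 + 108261) + 143416)/339967 = (33157 + 143416)*(1/339967) = 176573*(1/339967) = 176573/339967 ≈ 0.51938)
√(m + (171268 - r(-205, 409))) = √(176573/339967 + (171268 - (409² - 127*(-205)))) = √(176573/339967 + (171268 - (167281 + 26035))) = √(176573/339967 + (171268 - 1*193316)) = √(176573/339967 + (171268 - 193316)) = √(176573/339967 - 22048) = √(-7495415843/339967) = I*√2548194037897181/339967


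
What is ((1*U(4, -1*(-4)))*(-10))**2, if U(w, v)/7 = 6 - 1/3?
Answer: 1416100/9 ≈ 1.5734e+5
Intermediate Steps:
U(w, v) = 119/3 (U(w, v) = 7*(6 - 1/3) = 7*(17/3) = 119/3)
((1*U(4, -1*(-4)))*(-10))**2 = ((1*(119/3))*(-10))**2 = ((119/3)*(-10))**2 = (-1190/3)**2 = 1416100/9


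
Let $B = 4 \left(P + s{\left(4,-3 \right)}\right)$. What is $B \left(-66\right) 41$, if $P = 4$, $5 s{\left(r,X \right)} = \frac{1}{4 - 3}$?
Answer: $- \frac{227304}{5} \approx -45461.0$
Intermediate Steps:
$s{\left(r,X \right)} = \frac{1}{5}$ ($s{\left(r,X \right)} = \frac{1}{5 \left(4 - 3\right)} = \frac{1}{5 \cdot 1} = \frac{1}{5} \cdot 1 = \frac{1}{5}$)
$B = \frac{84}{5}$ ($B = 4 \left(4 + \frac{1}{5}\right) = 4 \cdot \frac{21}{5} = \frac{84}{5} \approx 16.8$)
$B \left(-66\right) 41 = \frac{84}{5} \left(-66\right) 41 = \left(- \frac{5544}{5}\right) 41 = - \frac{227304}{5}$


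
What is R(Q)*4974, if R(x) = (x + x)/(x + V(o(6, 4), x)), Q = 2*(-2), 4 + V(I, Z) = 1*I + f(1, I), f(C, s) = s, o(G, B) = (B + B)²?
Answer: -1658/5 ≈ -331.60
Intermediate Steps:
o(G, B) = 4*B² (o(G, B) = (2*B)² = 4*B²)
V(I, Z) = -4 + 2*I (V(I, Z) = -4 + (1*I + I) = -4 + (I + I) = -4 + 2*I)
Q = -4
R(x) = 2*x/(124 + x) (R(x) = (x + x)/(x + (-4 + 2*(4*4²))) = (2*x)/(x + (-4 + 2*(4*16))) = (2*x)/(x + (-4 + 2*64)) = (2*x)/(x + (-4 + 128)) = (2*x)/(x + 124) = (2*x)/(124 + x) = 2*x/(124 + x))
R(Q)*4974 = (2*(-4)/(124 - 4))*4974 = (2*(-4)/120)*4974 = (2*(-4)*(1/120))*4974 = -1/15*4974 = -1658/5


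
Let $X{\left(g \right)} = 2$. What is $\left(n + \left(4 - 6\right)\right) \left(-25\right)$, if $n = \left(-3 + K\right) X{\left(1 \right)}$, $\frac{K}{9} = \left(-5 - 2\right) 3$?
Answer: $9650$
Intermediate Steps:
$K = -189$ ($K = 9 \left(-5 - 2\right) 3 = 9 \left(\left(-7\right) 3\right) = 9 \left(-21\right) = -189$)
$n = -384$ ($n = \left(-3 - 189\right) 2 = \left(-192\right) 2 = -384$)
$\left(n + \left(4 - 6\right)\right) \left(-25\right) = \left(-384 + \left(4 - 6\right)\right) \left(-25\right) = \left(-384 - 2\right) \left(-25\right) = \left(-386\right) \left(-25\right) = 9650$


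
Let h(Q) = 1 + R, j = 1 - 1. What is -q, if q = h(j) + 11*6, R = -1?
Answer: -66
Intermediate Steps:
j = 0
h(Q) = 0 (h(Q) = 1 - 1 = 0)
q = 66 (q = 0 + 11*6 = 0 + 66 = 66)
-q = -1*66 = -66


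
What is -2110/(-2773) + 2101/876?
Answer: 7674433/2429148 ≈ 3.1593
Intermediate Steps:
-2110/(-2773) + 2101/876 = -2110*(-1/2773) + 2101*(1/876) = 2110/2773 + 2101/876 = 7674433/2429148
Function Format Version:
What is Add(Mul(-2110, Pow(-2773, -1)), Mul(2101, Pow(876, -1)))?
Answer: Rational(7674433, 2429148) ≈ 3.1593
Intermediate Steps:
Add(Mul(-2110, Pow(-2773, -1)), Mul(2101, Pow(876, -1))) = Add(Mul(-2110, Rational(-1, 2773)), Mul(2101, Rational(1, 876))) = Add(Rational(2110, 2773), Rational(2101, 876)) = Rational(7674433, 2429148)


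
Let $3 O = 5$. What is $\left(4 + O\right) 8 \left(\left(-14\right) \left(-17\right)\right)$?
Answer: $\frac{32368}{3} \approx 10789.0$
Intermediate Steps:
$O = \frac{5}{3}$ ($O = \frac{1}{3} \cdot 5 = \frac{5}{3} \approx 1.6667$)
$\left(4 + O\right) 8 \left(\left(-14\right) \left(-17\right)\right) = \left(4 + \frac{5}{3}\right) 8 \left(\left(-14\right) \left(-17\right)\right) = \frac{17}{3} \cdot 8 \cdot 238 = \frac{136}{3} \cdot 238 = \frac{32368}{3}$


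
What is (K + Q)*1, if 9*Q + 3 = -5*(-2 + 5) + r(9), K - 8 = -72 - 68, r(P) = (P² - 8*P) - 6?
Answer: -401/3 ≈ -133.67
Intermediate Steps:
r(P) = -6 + P² - 8*P
K = -132 (K = 8 + (-72 - 68) = 8 - 140 = -132)
Q = -5/3 (Q = -⅓ + (-5*(-2 + 5) + (-6 + 9² - 8*9))/9 = -⅓ + (-5*3 + (-6 + 81 - 72))/9 = -⅓ + (-15 + 3)/9 = -⅓ + (⅑)*(-12) = -⅓ - 4/3 = -5/3 ≈ -1.6667)
(K + Q)*1 = (-132 - 5/3)*1 = -401/3*1 = -401/3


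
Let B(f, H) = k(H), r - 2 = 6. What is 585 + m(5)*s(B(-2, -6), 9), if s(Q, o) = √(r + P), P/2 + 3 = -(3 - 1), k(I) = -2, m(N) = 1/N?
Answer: 585 + I*√2/5 ≈ 585.0 + 0.28284*I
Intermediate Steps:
r = 8 (r = 2 + 6 = 8)
B(f, H) = -2
P = -10 (P = -6 + 2*(-(3 - 1)) = -6 + 2*(-1*2) = -6 + 2*(-2) = -6 - 4 = -10)
s(Q, o) = I*√2 (s(Q, o) = √(8 - 10) = √(-2) = I*√2)
585 + m(5)*s(B(-2, -6), 9) = 585 + (I*√2)/5 = 585 + I*√2/5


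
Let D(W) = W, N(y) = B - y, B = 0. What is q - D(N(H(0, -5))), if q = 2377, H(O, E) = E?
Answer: 2372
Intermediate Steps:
N(y) = -y (N(y) = 0 - y = -y)
q - D(N(H(0, -5))) = 2377 - (-1)*(-5) = 2377 - 1*5 = 2377 - 5 = 2372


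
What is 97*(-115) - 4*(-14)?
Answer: -11099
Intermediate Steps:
97*(-115) - 4*(-14) = -11155 + 56 = -11099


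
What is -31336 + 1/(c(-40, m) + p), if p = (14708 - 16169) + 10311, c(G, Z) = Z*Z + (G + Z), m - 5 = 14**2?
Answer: -1548374431/49412 ≈ -31336.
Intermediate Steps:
m = 201 (m = 5 + 14**2 = 5 + 196 = 201)
c(G, Z) = G + Z + Z**2 (c(G, Z) = Z**2 + (G + Z) = G + Z + Z**2)
p = 8850 (p = -1461 + 10311 = 8850)
-31336 + 1/(c(-40, m) + p) = -31336 + 1/((-40 + 201 + 201**2) + 8850) = -31336 + 1/((-40 + 201 + 40401) + 8850) = -31336 + 1/(40562 + 8850) = -31336 + 1/49412 = -1548374431/49412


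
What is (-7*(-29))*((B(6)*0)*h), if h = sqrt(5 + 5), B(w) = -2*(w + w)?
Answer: 0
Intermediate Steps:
B(w) = -4*w
h = sqrt(10) ≈ 3.1623
(-7*(-29))*((B(6)*0)*h) = (-7*(-29))*((-4*6*0)*sqrt(10)) = 203*((-24*0)*sqrt(10)) = 203*(0*sqrt(10)) = 203*0 = 0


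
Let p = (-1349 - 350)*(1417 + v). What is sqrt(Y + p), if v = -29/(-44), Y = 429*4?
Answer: I*sqrt(1164933209)/22 ≈ 1551.4*I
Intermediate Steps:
Y = 1716
v = 29/44 (v = -29*(-1/44) = 29/44 ≈ 0.65909)
p = -105978523/44 (p = (-1349 - 350)*(1417 + 29/44) = -1699*62377/44 = -105978523/44 ≈ -2.4086e+6)
sqrt(Y + p) = sqrt(1716 - 105978523/44) = sqrt(-105903019/44) = I*sqrt(1164933209)/22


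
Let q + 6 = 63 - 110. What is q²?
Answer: 2809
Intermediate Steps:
q = -53 (q = -6 + (63 - 110) = -6 - 47 = -53)
q² = (-53)² = 2809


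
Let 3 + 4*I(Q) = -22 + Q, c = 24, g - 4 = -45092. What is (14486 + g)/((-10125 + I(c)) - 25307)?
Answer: 122408/141729 ≈ 0.86368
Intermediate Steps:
g = -45088 (g = 4 - 45092 = -45088)
I(Q) = -25/4 + Q/4 (I(Q) = -3/4 + (-22 + Q)/4 = -3/4 + (-11/2 + Q/4) = -25/4 + Q/4)
(14486 + g)/((-10125 + I(c)) - 25307) = (14486 - 45088)/((-10125 + (-25/4 + (1/4)*24)) - 25307) = -30602/((-10125 + (-25/4 + 6)) - 25307) = -30602/((-10125 - 1/4) - 25307) = -30602/(-40501/4 - 25307) = -30602/(-141729/4) = -30602*(-4/141729) = 122408/141729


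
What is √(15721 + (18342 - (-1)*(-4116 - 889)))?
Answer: √29058 ≈ 170.46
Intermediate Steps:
√(15721 + (18342 - (-1)*(-4116 - 889))) = √(15721 + (18342 - (-1)*(-5005))) = √(15721 + (18342 - 1*5005)) = √(15721 + (18342 - 5005)) = √(15721 + 13337) = √29058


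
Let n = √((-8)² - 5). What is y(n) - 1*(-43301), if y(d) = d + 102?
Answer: 43403 + √59 ≈ 43411.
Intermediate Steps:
n = √59 (n = √(64 - 5) = √59 ≈ 7.6811)
y(d) = 102 + d
y(n) - 1*(-43301) = (102 + √59) - 1*(-43301) = (102 + √59) + 43301 = 43403 + √59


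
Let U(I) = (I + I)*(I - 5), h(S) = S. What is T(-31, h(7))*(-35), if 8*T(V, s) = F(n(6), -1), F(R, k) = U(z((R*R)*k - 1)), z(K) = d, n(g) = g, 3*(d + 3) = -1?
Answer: -4375/18 ≈ -243.06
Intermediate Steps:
d = -10/3 (d = -3 + (1/3)*(-1) = -3 - 1/3 = -10/3 ≈ -3.3333)
z(K) = -10/3
U(I) = 2*I*(-5 + I) (U(I) = (2*I)*(-5 + I) = 2*I*(-5 + I))
F(R, k) = 500/9 (F(R, k) = 2*(-10/3)*(-5 - 10/3) = 2*(-10/3)*(-25/3) = 500/9)
T(V, s) = 125/18 (T(V, s) = (1/8)*(500/9) = 125/18)
T(-31, h(7))*(-35) = (125/18)*(-35) = -4375/18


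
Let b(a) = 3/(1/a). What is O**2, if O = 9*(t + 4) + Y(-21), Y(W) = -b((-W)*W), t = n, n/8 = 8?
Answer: 3744225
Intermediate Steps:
n = 64 (n = 8*8 = 64)
b(a) = 3*a
t = 64
Y(W) = 3*W**2 (Y(W) = -3*(-W)*W = -3*(-W**2) = -(-3)*W**2 = 3*W**2)
O = 1935 (O = 9*(64 + 4) + 3*(-21)**2 = 9*68 + 3*441 = 612 + 1323 = 1935)
O**2 = 1935**2 = 3744225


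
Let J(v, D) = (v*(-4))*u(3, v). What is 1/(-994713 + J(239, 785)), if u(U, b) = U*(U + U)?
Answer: -1/1011921 ≈ -9.8822e-7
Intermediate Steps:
u(U, b) = 2*U² (u(U, b) = U*(2*U) = 2*U²)
J(v, D) = -72*v (J(v, D) = (v*(-4))*(2*3²) = (-4*v)*(2*9) = -4*v*18 = -72*v)
1/(-994713 + J(239, 785)) = 1/(-994713 - 72*239) = 1/(-994713 - 17208) = 1/(-1011921) = -1/1011921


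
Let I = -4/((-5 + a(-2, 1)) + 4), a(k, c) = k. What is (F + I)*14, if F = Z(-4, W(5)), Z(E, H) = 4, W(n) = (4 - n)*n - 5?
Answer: 224/3 ≈ 74.667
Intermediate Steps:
W(n) = -5 + n*(4 - n) (W(n) = n*(4 - n) - 5 = -5 + n*(4 - n))
F = 4
I = 4/3 (I = -4/((-5 - 2) + 4) = -4/(-7 + 4) = -4/(-3) = -4*(-⅓) = 4/3 ≈ 1.3333)
(F + I)*14 = (4 + 4/3)*14 = (16/3)*14 = 224/3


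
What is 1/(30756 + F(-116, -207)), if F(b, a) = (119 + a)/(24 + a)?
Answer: 183/5628436 ≈ 3.2513e-5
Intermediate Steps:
F(b, a) = (119 + a)/(24 + a)
1/(30756 + F(-116, -207)) = 1/(30756 + (119 - 207)/(24 - 207)) = 1/(30756 - 88/(-183)) = 1/(30756 - 1/183*(-88)) = 1/(30756 + 88/183) = 1/(5628436/183) = 183/5628436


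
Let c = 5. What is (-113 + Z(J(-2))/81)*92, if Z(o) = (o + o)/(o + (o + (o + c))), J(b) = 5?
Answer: -842030/81 ≈ -10395.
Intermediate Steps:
Z(o) = 2*o/(5 + 3*o) (Z(o) = (o + o)/(o + (o + (o + 5))) = (2*o)/(o + (o + (5 + o))) = (2*o)/(o + (5 + 2*o)) = (2*o)/(5 + 3*o) = 2*o/(5 + 3*o))
(-113 + Z(J(-2))/81)*92 = (-113 + (2*5/(5 + 3*5))/81)*92 = (-113 + (2*5/(5 + 15))*(1/81))*92 = (-113 + (2*5/20)*(1/81))*92 = (-113 + (2*5*(1/20))*(1/81))*92 = (-113 + (½)*(1/81))*92 = (-113 + 1/162)*92 = -18305/162*92 = -842030/81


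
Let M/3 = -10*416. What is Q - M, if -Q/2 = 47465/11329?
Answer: 141290990/11329 ≈ 12472.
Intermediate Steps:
Q = -94930/11329 ≈ -8.3794
M = -12480 (M = 3*(-10*416) = 3*(-4160) = -12480)
Q - M = -94930/11329 - 1*(-12480) = -94930/11329 + 12480 = 141290990/11329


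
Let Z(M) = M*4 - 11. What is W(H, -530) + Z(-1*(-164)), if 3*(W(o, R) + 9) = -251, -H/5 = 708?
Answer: 1657/3 ≈ 552.33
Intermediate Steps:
H = -3540 (H = -5*708 = -3540)
Z(M) = -11 + 4*M (Z(M) = 4*M - 11 = -11 + 4*M)
W(o, R) = -278/3 (W(o, R) = -9 + (⅓)*(-251) = -9 - 251/3 = -278/3)
W(H, -530) + Z(-1*(-164)) = -278/3 + (-11 + 4*(-1*(-164))) = -278/3 + (-11 + 4*164) = -278/3 + (-11 + 656) = -278/3 + 645 = 1657/3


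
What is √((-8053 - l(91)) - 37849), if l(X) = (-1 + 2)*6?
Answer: 2*I*√11477 ≈ 214.26*I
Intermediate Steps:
l(X) = 6 (l(X) = 1*6 = 6)
√((-8053 - l(91)) - 37849) = √((-8053 - 1*6) - 37849) = √((-8053 - 6) - 37849) = √(-8059 - 37849) = √(-45908) = 2*I*√11477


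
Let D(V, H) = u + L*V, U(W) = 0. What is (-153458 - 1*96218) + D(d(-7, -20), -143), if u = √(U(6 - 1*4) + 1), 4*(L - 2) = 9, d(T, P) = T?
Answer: -998819/4 ≈ -2.4970e+5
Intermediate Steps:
L = 17/4 (L = 2 + (¼)*9 = 2 + 9/4 = 17/4 ≈ 4.2500)
u = 1 (u = √(0 + 1) = √1 = 1)
D(V, H) = 1 + 17*V/4
(-153458 - 1*96218) + D(d(-7, -20), -143) = (-153458 - 1*96218) + (1 + (17/4)*(-7)) = (-153458 - 96218) + (1 - 119/4) = -249676 - 115/4 = -998819/4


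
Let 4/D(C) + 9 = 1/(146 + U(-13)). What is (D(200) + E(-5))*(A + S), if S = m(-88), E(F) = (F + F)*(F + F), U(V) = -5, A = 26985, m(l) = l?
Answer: 848842423/317 ≈ 2.6777e+6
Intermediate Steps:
E(F) = 4*F² (E(F) = (2*F)*(2*F) = 4*F²)
S = -88
D(C) = -141/317 (D(C) = 4/(-9 + 1/(146 - 5)) = 4/(-9 + 1/141) = 4/(-1268/141) = 4*(-141/1268) = -141/317)
(D(200) + E(-5))*(A + S) = (-141/317 + 4*(-5)²)*(26985 - 88) = (-141/317 + 4*25)*26897 = (-141/317 + 100)*26897 = (31559/317)*26897 = 848842423/317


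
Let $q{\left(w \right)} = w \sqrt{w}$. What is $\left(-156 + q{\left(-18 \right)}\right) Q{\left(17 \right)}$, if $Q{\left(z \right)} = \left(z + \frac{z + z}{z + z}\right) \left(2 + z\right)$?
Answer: $-53352 - 18468 i \sqrt{2} \approx -53352.0 - 26118.0 i$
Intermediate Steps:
$q{\left(w \right)} = w^{\frac{3}{2}}$
$Q{\left(z \right)} = \left(1 + z\right) \left(2 + z\right)$ ($Q{\left(z \right)} = \left(z + \frac{2 z}{2 z}\right) \left(2 + z\right) = \left(z + 2 z \frac{1}{2 z}\right) \left(2 + z\right) = \left(z + 1\right) \left(2 + z\right) = \left(1 + z\right) \left(2 + z\right)$)
$\left(-156 + q{\left(-18 \right)}\right) Q{\left(17 \right)} = \left(-156 + \left(-18\right)^{\frac{3}{2}}\right) \left(2 + 17^{2} + 3 \cdot 17\right) = \left(-156 - 54 i \sqrt{2}\right) \left(2 + 289 + 51\right) = \left(-156 - 54 i \sqrt{2}\right) 342 = -53352 - 18468 i \sqrt{2}$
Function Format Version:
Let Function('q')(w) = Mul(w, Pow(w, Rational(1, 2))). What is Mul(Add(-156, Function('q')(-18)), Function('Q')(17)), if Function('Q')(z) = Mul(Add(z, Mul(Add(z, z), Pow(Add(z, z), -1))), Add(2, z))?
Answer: Add(-53352, Mul(-18468, I, Pow(2, Rational(1, 2)))) ≈ Add(-53352., Mul(-26118., I))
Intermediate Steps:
Function('q')(w) = Pow(w, Rational(3, 2))
Function('Q')(z) = Mul(Add(1, z), Add(2, z)) (Function('Q')(z) = Mul(Add(z, Mul(Mul(2, z), Pow(Mul(2, z), -1))), Add(2, z)) = Mul(Add(z, Mul(Mul(2, z), Mul(Rational(1, 2), Pow(z, -1)))), Add(2, z)) = Mul(Add(z, 1), Add(2, z)) = Mul(Add(1, z), Add(2, z)))
Mul(Add(-156, Function('q')(-18)), Function('Q')(17)) = Mul(Add(-156, Pow(-18, Rational(3, 2))), Add(2, Pow(17, 2), Mul(3, 17))) = Mul(Add(-156, Mul(-54, I, Pow(2, Rational(1, 2)))), Add(2, 289, 51)) = Mul(Add(-156, Mul(-54, I, Pow(2, Rational(1, 2)))), 342) = Add(-53352, Mul(-18468, I, Pow(2, Rational(1, 2))))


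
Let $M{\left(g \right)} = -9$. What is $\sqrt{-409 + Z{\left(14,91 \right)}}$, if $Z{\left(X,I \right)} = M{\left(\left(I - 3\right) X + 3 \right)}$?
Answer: $i \sqrt{418} \approx 20.445 i$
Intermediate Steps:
$Z{\left(X,I \right)} = -9$
$\sqrt{-409 + Z{\left(14,91 \right)}} = \sqrt{-409 - 9} = \sqrt{-418} = i \sqrt{418}$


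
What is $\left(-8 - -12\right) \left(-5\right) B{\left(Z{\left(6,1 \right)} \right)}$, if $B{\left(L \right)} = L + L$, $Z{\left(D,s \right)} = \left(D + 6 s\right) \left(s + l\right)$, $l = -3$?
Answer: $960$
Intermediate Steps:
$Z{\left(D,s \right)} = \left(-3 + s\right) \left(D + 6 s\right)$ ($Z{\left(D,s \right)} = \left(D + 6 s\right) \left(s - 3\right) = \left(D + 6 s\right) \left(-3 + s\right) = \left(-3 + s\right) \left(D + 6 s\right)$)
$B{\left(L \right)} = 2 L$
$\left(-8 - -12\right) \left(-5\right) B{\left(Z{\left(6,1 \right)} \right)} = \left(-8 - -12\right) \left(-5\right) 2 \left(\left(-18\right) 1 - 18 + 6 \cdot 1^{2} + 6 \cdot 1\right) = \left(-8 + 12\right) \left(-5\right) 2 \left(-18 - 18 + 6 \cdot 1 + 6\right) = 4 \left(-5\right) 2 \left(-18 - 18 + 6 + 6\right) = - 20 \cdot 2 \left(-24\right) = \left(-20\right) \left(-48\right) = 960$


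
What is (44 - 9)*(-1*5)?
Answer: -175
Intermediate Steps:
(44 - 9)*(-1*5) = 35*(-5) = -175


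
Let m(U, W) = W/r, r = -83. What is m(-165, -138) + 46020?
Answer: 3819798/83 ≈ 46022.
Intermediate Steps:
m(U, W) = -W/83 (m(U, W) = W/(-83) = W*(-1/83) = -W/83)
m(-165, -138) + 46020 = -1/83*(-138) + 46020 = 138/83 + 46020 = 3819798/83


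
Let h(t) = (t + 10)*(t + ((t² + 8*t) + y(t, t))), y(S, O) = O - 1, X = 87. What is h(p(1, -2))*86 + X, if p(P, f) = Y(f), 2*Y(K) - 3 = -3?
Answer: -773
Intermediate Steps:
Y(K) = 0 (Y(K) = 3/2 + (½)*(-3) = 3/2 - 3/2 = 0)
y(S, O) = -1 + O
p(P, f) = 0
h(t) = (10 + t)*(-1 + t² + 10*t) (h(t) = (t + 10)*(t + ((t² + 8*t) + (-1 + t))) = (10 + t)*(t + (-1 + t² + 9*t)) = (10 + t)*(-1 + t² + 10*t))
h(p(1, -2))*86 + X = (-10 + 0³ + 20*0² + 99*0)*86 + 87 = (-10 + 0 + 20*0 + 0)*86 + 87 = (-10 + 0 + 0 + 0)*86 + 87 = -10*86 + 87 = -860 + 87 = -773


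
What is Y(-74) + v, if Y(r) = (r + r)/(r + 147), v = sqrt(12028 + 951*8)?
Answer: -148/73 + 2*sqrt(4909) ≈ 138.10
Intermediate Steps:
v = 2*sqrt(4909) (v = sqrt(12028 + 7608) = sqrt(19636) = 2*sqrt(4909) ≈ 140.13)
Y(r) = 2*r/(147 + r) (Y(r) = (2*r)/(147 + r) = 2*r/(147 + r))
Y(-74) + v = 2*(-74)/(147 - 74) + 2*sqrt(4909) = 2*(-74)/73 + 2*sqrt(4909) = 2*(-74)*(1/73) + 2*sqrt(4909) = -148/73 + 2*sqrt(4909)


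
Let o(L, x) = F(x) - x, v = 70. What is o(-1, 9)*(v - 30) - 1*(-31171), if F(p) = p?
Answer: 31171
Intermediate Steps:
o(L, x) = 0 (o(L, x) = x - x = 0)
o(-1, 9)*(v - 30) - 1*(-31171) = 0*(70 - 30) - 1*(-31171) = 0*40 + 31171 = 0 + 31171 = 31171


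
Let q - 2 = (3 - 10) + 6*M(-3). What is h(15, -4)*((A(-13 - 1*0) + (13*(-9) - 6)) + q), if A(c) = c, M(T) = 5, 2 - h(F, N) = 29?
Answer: 2997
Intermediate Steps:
h(F, N) = -27 (h(F, N) = 2 - 1*29 = 2 - 29 = -27)
q = 25 (q = 2 + ((3 - 10) + 6*5) = 2 + (-7 + 30) = 2 + 23 = 25)
h(15, -4)*((A(-13 - 1*0) + (13*(-9) - 6)) + q) = -27*(((-13 - 1*0) + (13*(-9) - 6)) + 25) = -27*(((-13 + 0) + (-117 - 6)) + 25) = -27*((-13 - 123) + 25) = -27*(-136 + 25) = -27*(-111) = 2997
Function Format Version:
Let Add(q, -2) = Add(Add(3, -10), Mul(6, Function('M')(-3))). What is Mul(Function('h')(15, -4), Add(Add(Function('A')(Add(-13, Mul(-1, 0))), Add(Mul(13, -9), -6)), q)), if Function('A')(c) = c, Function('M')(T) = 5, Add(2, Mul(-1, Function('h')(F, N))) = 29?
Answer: 2997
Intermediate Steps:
Function('h')(F, N) = -27 (Function('h')(F, N) = Add(2, Mul(-1, 29)) = Add(2, -29) = -27)
q = 25 (q = Add(2, Add(Add(3, -10), Mul(6, 5))) = Add(2, Add(-7, 30)) = Add(2, 23) = 25)
Mul(Function('h')(15, -4), Add(Add(Function('A')(Add(-13, Mul(-1, 0))), Add(Mul(13, -9), -6)), q)) = Mul(-27, Add(Add(Add(-13, Mul(-1, 0)), Add(Mul(13, -9), -6)), 25)) = Mul(-27, Add(Add(Add(-13, 0), Add(-117, -6)), 25)) = Mul(-27, Add(Add(-13, -123), 25)) = Mul(-27, Add(-136, 25)) = Mul(-27, -111) = 2997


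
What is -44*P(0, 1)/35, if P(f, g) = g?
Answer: -44/35 ≈ -1.2571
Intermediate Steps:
-44*P(0, 1)/35 = -44*1/35 = -44/35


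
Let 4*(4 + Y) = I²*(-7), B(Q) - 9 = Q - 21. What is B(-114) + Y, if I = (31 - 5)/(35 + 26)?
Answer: -484913/3721 ≈ -130.32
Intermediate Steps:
I = 26/61 ≈ 0.42623
B(Q) = -12 + Q (B(Q) = 9 + (Q - 21) = 9 + (-21 + Q) = -12 + Q)
Y = -16067/3721 (Y = -4 + ((26/61)²*(-7))/4 = -4 + ((676/3721)*(-7))/4 = -4 + (¼)*(-4732/3721) = -4 - 1183/3721 = -16067/3721 ≈ -4.3179)
B(-114) + Y = (-12 - 114) - 16067/3721 = -126 - 16067/3721 = -484913/3721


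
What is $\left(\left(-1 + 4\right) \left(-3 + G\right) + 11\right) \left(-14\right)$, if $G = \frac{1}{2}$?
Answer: $-49$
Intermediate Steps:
$G = \frac{1}{2} \approx 0.5$
$\left(\left(-1 + 4\right) \left(-3 + G\right) + 11\right) \left(-14\right) = \left(\left(-1 + 4\right) \left(-3 + \frac{1}{2}\right) + 11\right) \left(-14\right) = \left(3 \left(- \frac{5}{2}\right) + 11\right) \left(-14\right) = \left(- \frac{15}{2} + 11\right) \left(-14\right) = \frac{7}{2} \left(-14\right) = -49$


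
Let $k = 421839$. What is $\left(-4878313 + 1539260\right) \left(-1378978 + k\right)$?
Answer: $3195937849367$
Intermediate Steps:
$\left(-4878313 + 1539260\right) \left(-1378978 + k\right) = \left(-4878313 + 1539260\right) \left(-1378978 + 421839\right) = \left(-3339053\right) \left(-957139\right) = 3195937849367$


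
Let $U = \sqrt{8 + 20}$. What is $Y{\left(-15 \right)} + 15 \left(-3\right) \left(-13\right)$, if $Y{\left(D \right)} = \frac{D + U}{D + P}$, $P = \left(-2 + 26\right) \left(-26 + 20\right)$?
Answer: $\frac{31010}{53} - \frac{2 \sqrt{7}}{159} \approx 585.06$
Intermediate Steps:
$P = -144$ ($P = 24 \left(-6\right) = -144$)
$U = 2 \sqrt{7}$ ($U = \sqrt{28} = 2 \sqrt{7} \approx 5.2915$)
$Y{\left(D \right)} = \frac{D + 2 \sqrt{7}}{-144 + D}$ ($Y{\left(D \right)} = \frac{D + 2 \sqrt{7}}{D - 144} = \frac{D + 2 \sqrt{7}}{-144 + D}$)
$Y{\left(-15 \right)} + 15 \left(-3\right) \left(-13\right) = \frac{-15 + 2 \sqrt{7}}{-144 - 15} + 15 \left(-3\right) \left(-13\right) = \frac{-15 + 2 \sqrt{7}}{-159} - -585 = - \frac{-15 + 2 \sqrt{7}}{159} + 585 = \left(\frac{5}{53} - \frac{2 \sqrt{7}}{159}\right) + 585 = \frac{31010}{53} - \frac{2 \sqrt{7}}{159}$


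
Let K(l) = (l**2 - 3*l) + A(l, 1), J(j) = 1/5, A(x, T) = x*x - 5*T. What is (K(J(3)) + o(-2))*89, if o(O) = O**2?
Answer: -3382/25 ≈ -135.28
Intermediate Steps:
A(x, T) = x**2 - 5*T
J(j) = 1/5
K(l) = -5 - 3*l + 2*l**2 (K(l) = (l**2 - 3*l) + (l**2 - 5*1) = (l**2 - 3*l) + (l**2 - 5) = (l**2 - 3*l) + (-5 + l**2) = -5 - 3*l + 2*l**2)
(K(J(3)) + o(-2))*89 = ((-5 - 3*1/5 + 2*(1/5)**2) + (-2)**2)*89 = ((-5 - 3/5 + 2*(1/25)) + 4)*89 = ((-5 - 3/5 + 2/25) + 4)*89 = (-138/25 + 4)*89 = -38/25*89 = -3382/25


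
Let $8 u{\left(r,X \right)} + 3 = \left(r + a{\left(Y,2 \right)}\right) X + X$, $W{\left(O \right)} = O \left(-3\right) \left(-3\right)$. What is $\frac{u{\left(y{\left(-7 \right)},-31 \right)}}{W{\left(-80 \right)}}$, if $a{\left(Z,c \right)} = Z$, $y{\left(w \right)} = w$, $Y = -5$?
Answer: $- \frac{169}{2880} \approx -0.058681$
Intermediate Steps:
$W{\left(O \right)} = 9 O$ ($W{\left(O \right)} = - 3 O \left(-3\right) = 9 O$)
$u{\left(r,X \right)} = - \frac{3}{8} + \frac{X}{8} + \frac{X \left(-5 + r\right)}{8}$ ($u{\left(r,X \right)} = - \frac{3}{8} + \frac{\left(r - 5\right) X + X}{8} = - \frac{3}{8} + \frac{\left(-5 + r\right) X + X}{8} = - \frac{3}{8} + \frac{X \left(-5 + r\right) + X}{8} = - \frac{3}{8} + \frac{X + X \left(-5 + r\right)}{8} = - \frac{3}{8} + \left(\frac{X}{8} + \frac{X \left(-5 + r\right)}{8}\right) = - \frac{3}{8} + \frac{X}{8} + \frac{X \left(-5 + r\right)}{8}$)
$\frac{u{\left(y{\left(-7 \right)},-31 \right)}}{W{\left(-80 \right)}} = \frac{- \frac{3}{8} - - \frac{31}{2} + \frac{1}{8} \left(-31\right) \left(-7\right)}{9 \left(-80\right)} = \frac{- \frac{3}{8} + \frac{31}{2} + \frac{217}{8}}{-720} = \frac{169}{4} \left(- \frac{1}{720}\right) = - \frac{169}{2880}$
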